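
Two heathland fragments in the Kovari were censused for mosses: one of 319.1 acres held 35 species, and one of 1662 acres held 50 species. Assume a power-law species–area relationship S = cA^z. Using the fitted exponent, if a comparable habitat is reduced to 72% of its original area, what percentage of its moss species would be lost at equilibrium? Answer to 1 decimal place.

6.9%

z = ln(50/35) / ln(1662/319.1) = 0.3567 / 1.6503 = 0.2161
S_new/S_old = (A_new/A_old)^z = 0.72^0.2161 = exp(0.2161 × -0.3285) = 0.9315
Fraction lost = 1 − 0.9315 = 0.06854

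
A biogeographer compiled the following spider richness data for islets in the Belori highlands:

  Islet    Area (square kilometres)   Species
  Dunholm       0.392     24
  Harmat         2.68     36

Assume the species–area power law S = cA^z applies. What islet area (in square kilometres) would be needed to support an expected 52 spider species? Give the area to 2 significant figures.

z = ln(36/24) / ln(2.68/0.392) = 0.4055 / 1.9223 = 0.2109
c = 24 / 0.392^0.2109 = 24 / 0.8208 = 29.24
A = (52/29.24)^(1/0.2109) ⇒ ln A = ln(1.778)/0.2109 = 2.7292
A = e^2.7292 ≈ 15.32 square kilometres

15 square kilometres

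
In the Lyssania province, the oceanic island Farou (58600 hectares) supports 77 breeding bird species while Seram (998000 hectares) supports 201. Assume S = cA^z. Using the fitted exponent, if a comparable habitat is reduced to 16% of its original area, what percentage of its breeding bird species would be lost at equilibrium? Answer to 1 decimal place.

z = ln(201/77) / ln(998000/58600) = 0.9595 / 2.8350 = 0.3384
S_new/S_old = (A_new/A_old)^z = 0.16^0.3384 = exp(0.3384 × -1.8326) = 0.5378
Fraction lost = 1 − 0.5378 = 0.4622

46.2%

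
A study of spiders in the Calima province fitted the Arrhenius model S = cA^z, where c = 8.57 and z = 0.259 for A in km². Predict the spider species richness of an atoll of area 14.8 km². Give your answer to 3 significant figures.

17.2

S = 8.57 × 14.8^0.259
ln S = ln 8.57 + 0.259 × ln 14.8 = 2.1483 + 0.259 × 2.6946 = 2.8462
S = e^2.8462 ≈ 17.22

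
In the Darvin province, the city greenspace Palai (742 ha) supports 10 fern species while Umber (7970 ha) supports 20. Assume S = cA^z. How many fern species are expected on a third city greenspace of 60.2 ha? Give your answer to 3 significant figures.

4.80

z = ln(20/10) / ln(7970/742) = 0.6931 / 2.3741 = 0.2920
c = 10 / 742^0.2920 = 10 / 6.887 = 1.452
S₃ = 1.452 × 60.2^0.2920 = 1.452 × 3.308 ≈ 4.803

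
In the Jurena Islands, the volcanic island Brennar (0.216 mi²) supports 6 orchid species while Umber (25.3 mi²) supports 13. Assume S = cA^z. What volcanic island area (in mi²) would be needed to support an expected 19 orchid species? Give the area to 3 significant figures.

262 mi²

z = ln(13/6) / ln(25.3/0.216) = 0.7732 / 4.7633 = 0.1623
c = 6 / 0.216^0.1623 = 6 / 0.7798 = 7.695
A = (19/7.695)^(1/0.1623) ⇒ ln A = ln(2.469)/0.1623 = 5.5687
A = e^5.5687 ≈ 262.1 mi²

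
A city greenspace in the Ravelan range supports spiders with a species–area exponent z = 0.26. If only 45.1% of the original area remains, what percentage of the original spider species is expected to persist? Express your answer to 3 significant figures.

81.3%

S_new/S_old = (A_new/A_old)^z = 0.451^0.26
= exp(0.26 × ln 0.451) = exp(0.26 × -0.7963) = exp(-0.2070) ≈ 0.813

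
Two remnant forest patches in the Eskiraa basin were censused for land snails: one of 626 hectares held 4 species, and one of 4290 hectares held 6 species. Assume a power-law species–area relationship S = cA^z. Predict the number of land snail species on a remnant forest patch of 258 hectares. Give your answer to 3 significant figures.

3.32

z = ln(6/4) / ln(4290/626) = 0.4055 / 1.9247 = 0.2107
c = 4 / 626^0.2107 = 4 / 3.883 = 1.03
S₃ = 1.03 × 258^0.2107 = 1.03 × 3.221 ≈ 3.319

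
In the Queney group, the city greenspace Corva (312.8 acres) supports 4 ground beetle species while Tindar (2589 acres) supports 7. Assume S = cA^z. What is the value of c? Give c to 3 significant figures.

0.874

z = ln(S₂/S₁) / ln(A₂/A₁) = ln(7/4) / ln(2589/312.8) = 0.5596 / 2.1135 = 0.2648
c = S₁ / A₁^z = 4 / 312.8^0.2648 = 4 / 4.578 = 0.8737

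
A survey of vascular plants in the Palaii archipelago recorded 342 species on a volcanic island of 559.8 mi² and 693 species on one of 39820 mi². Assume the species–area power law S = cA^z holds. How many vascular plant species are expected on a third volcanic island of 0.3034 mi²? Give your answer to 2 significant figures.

z = ln(693/342) / ln(39820/559.8) = 0.7062 / 4.2645 = 0.1656
c = 342 / 559.8^0.1656 = 342 / 2.852 = 119.9
S₃ = 119.9 × 0.3034^0.1656 = 119.9 × 0.8208 ≈ 98.44

98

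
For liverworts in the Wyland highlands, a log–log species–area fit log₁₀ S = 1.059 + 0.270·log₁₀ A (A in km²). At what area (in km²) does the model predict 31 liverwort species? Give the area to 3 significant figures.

39.9 km²

31 = 11.46 × A^0.27  ⇒  A^0.27 = 31/11.46 = 2.706
ln A = ln(2.706) / 0.27 = 0.9955 / 0.27 = 3.6872
A = e^3.6872 ≈ 39.93 km²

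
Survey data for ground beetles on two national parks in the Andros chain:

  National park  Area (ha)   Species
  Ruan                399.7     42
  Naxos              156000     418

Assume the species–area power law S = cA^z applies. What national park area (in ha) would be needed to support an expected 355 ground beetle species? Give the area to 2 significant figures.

z = ln(418/42) / ln(156000/399.7) = 2.2978 / 5.9669 = 0.3851
c = 42 / 399.7^0.3851 = 42 / 10.04 = 4.182
A = (355/4.182)^(1/0.3851) ⇒ ln A = ln(84.9)/0.3851 = 11.5334
A = e^11.5334 ≈ 102068 ha

100000 ha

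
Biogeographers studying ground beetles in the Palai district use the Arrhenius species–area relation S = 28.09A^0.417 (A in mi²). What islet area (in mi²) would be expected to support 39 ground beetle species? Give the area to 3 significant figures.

39 = 28.09 × A^0.417  ⇒  A^0.417 = 39/28.09 = 1.388
ln A = ln(1.388) / 0.417 = 0.3281 / 0.417 = 0.7869
A = e^0.7869 ≈ 2.197 mi²

2.20 mi²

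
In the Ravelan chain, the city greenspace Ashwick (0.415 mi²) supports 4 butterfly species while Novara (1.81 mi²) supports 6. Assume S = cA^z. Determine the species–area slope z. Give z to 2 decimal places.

Taking logs: ln S = ln c + z ln A, so z = (ln S₂ − ln S₁)/(ln A₂ − ln A₁).
z = ln(6/4) / ln(1.81/0.415) = ln(1.5) / ln(4.361) = 0.4055 / 1.4728 = 0.2753

0.28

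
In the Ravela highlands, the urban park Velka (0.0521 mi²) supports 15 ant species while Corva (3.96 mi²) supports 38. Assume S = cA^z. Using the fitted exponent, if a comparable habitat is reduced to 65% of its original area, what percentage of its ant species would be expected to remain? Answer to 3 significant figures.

z = ln(38/15) / ln(3.96/0.0521) = 0.9295 / 4.3308 = 0.2146
S_new/S_old = (A_new/A_old)^z = 0.65^0.2146 = exp(0.2146 × -0.4308) = 0.9117

91.2%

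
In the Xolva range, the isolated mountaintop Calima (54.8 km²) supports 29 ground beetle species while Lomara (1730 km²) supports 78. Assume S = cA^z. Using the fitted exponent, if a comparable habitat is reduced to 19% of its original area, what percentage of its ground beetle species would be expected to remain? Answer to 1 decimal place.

62.1%

z = ln(78/29) / ln(1730/54.8) = 0.9894 / 3.4522 = 0.2866
S_new/S_old = (A_new/A_old)^z = 0.19^0.2866 = exp(0.2866 × -1.6607) = 0.6213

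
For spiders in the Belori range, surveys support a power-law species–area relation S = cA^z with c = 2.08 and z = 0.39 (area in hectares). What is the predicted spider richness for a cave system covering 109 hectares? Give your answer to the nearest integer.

S = 2.08 × 109^0.39
ln S = ln 2.08 + 0.39 × ln 109 = 0.7324 + 0.39 × 4.6913 = 2.5620
S = e^2.5620 ≈ 12.96

13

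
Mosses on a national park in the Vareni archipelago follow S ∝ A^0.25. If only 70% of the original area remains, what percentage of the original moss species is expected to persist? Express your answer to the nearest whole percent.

91%

S_new/S_old = (A_new/A_old)^z = 0.7^0.25
= exp(0.25 × ln 0.7) = exp(0.25 × -0.3567) = exp(-0.0892) ≈ 0.9147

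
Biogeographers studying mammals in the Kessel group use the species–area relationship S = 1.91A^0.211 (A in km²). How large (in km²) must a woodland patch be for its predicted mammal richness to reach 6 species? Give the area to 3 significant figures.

6 = 1.91 × A^0.211  ⇒  A^0.211 = 6/1.91 = 3.141
ln A = ln(3.141) / 0.211 = 1.1447 / 0.211 = 5.4249
A = e^5.4249 ≈ 227 km²

227 km²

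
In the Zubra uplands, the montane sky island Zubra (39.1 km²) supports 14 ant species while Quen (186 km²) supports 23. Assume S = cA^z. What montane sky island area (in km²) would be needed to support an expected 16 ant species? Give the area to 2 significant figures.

59 km²

z = ln(23/14) / ln(186/39.1) = 0.4964 / 1.5596 = 0.3183
c = 14 / 39.1^0.3183 = 14 / 3.212 = 4.358
A = (16/4.358)^(1/0.3183) ⇒ ln A = ln(3.671)/0.3183 = 4.0856
A = e^4.0856 ≈ 59.48 km²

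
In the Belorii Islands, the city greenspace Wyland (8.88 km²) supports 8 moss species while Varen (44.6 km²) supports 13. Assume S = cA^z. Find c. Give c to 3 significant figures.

z = ln(S₂/S₁) / ln(A₂/A₁) = ln(13/8) / ln(44.6/8.88) = 0.4855 / 1.6139 = 0.3008
c = S₁ / A₁^z = 8 / 8.88^0.3008 = 8 / 1.929 = 4.147

4.15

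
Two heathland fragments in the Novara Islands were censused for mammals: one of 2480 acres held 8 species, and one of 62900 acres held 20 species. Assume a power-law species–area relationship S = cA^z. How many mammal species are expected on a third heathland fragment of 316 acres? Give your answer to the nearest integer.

z = ln(20/8) / ln(62900/2480) = 0.9163 / 3.2333 = 0.2834
c = 8 / 2480^0.2834 = 8 / 9.161 = 0.8732
S₃ = 0.8732 × 316^0.2834 = 0.8732 × 5.11 ≈ 4.462

4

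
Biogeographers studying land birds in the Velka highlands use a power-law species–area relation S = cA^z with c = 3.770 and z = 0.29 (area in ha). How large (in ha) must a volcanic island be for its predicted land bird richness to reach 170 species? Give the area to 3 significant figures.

170 = 3.77 × A^0.29  ⇒  A^0.29 = 170/3.77 = 45.09
ln A = ln(45.09) / 0.29 = 3.8087 / 0.29 = 13.1335
A = e^13.1335 ≈ 505614 ha

506000 ha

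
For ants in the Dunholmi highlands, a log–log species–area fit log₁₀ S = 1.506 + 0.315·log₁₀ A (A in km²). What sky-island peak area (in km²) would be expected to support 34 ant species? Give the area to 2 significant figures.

1.2 km²

34 = 32.06 × A^0.315  ⇒  A^0.315 = 34/32.06 = 1.06
ln A = ln(1.06) / 0.315 = 0.0587 / 0.315 = 0.1862
A = e^0.1862 ≈ 1.205 km²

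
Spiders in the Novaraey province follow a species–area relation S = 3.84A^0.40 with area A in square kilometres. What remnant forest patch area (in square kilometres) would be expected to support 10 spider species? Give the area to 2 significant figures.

10 = 3.84 × A^0.4  ⇒  A^0.4 = 10/3.84 = 2.604
ln A = ln(2.604) / 0.4 = 0.9571 / 0.4 = 2.3928
A = e^2.3928 ≈ 10.94 square kilometres

11 square kilometres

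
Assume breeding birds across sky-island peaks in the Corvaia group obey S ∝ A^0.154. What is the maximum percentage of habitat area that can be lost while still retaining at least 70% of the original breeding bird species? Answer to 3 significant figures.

90.1%

Need (A_new/A_old)^0.154 = 0.7, so A_new/A_old = 0.7^(1/0.154) = 0.7^6.494
ln(A_new/A_old) = ln 0.7 / 0.154 = -0.3567 / 0.154 = -2.3161
A_new/A_old = e^-2.3161 ≈ 0.09866
Fraction that can be lost = 1 − 0.09866 = 0.9013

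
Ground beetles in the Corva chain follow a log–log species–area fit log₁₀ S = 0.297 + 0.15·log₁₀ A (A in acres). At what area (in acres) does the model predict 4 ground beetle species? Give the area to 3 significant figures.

108 acres

4 = 1.982 × A^0.15  ⇒  A^0.15 = 4/1.982 = 2.019
ln A = ln(2.019) / 0.15 = 0.7024 / 0.15 = 4.6828
A = e^4.6828 ≈ 108.1 acres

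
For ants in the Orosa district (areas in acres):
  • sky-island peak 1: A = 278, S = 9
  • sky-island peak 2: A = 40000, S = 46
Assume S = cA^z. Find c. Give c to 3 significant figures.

1.42

z = ln(S₂/S₁) / ln(A₂/A₁) = ln(46/9) / ln(40000/278) = 1.6314 / 4.9690 = 0.3283
c = S₁ / A₁^z = 9 / 278^0.3283 = 9 / 6.345 = 1.418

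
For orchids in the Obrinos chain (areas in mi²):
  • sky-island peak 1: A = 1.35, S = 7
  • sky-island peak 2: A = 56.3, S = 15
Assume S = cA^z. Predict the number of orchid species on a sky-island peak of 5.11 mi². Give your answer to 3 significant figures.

9.19

z = ln(15/7) / ln(56.3/1.35) = 0.7621 / 3.7306 = 0.2043
c = 7 / 1.35^0.2043 = 7 / 1.063 = 6.584
S₃ = 6.584 × 5.11^0.2043 = 6.584 × 1.395 ≈ 9.188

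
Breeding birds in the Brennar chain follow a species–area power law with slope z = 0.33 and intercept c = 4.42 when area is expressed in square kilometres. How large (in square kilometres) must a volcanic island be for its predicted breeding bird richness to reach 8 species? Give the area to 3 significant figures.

8 = 4.42 × A^0.33  ⇒  A^0.33 = 8/4.42 = 1.81
ln A = ln(1.81) / 0.33 = 0.5933 / 0.33 = 1.7979
A = e^1.7979 ≈ 6.037 square kilometres

6.04 square kilometres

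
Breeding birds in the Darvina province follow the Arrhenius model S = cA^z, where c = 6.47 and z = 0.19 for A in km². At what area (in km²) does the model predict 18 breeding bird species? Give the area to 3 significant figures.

218 km²

18 = 6.47 × A^0.19  ⇒  A^0.19 = 18/6.47 = 2.782
ln A = ln(2.782) / 0.19 = 1.0232 / 0.19 = 5.3852
A = e^5.3852 ≈ 218.2 km²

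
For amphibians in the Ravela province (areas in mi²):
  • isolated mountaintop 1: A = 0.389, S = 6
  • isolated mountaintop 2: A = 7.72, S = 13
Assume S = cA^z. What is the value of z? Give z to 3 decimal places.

0.259

Taking logs: ln S = ln c + z ln A, so z = (ln S₂ − ln S₁)/(ln A₂ − ln A₁).
z = ln(13/6) / ln(7.72/0.389) = ln(2.167) / ln(19.85) = 0.7732 / 2.9880 = 0.2588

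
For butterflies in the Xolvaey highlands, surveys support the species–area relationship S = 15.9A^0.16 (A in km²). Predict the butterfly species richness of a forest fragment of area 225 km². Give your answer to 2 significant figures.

38

S = 15.9 × 225^0.16
ln S = ln 15.9 + 0.16 × ln 225 = 2.7663 + 0.16 × 5.4161 = 3.6329
S = e^3.6329 ≈ 37.82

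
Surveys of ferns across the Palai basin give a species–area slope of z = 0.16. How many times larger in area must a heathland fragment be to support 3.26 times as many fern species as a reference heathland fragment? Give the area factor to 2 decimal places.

1612.91

(A₂/A₁)^0.16 = 3.26, so A₂/A₁ = 3.26^(1/0.16) = 3.26^6.25
ln(A₂/A₁) = ln 3.26 / 0.16 = 1.1817 / 0.16 = 7.3858
A₂/A₁ = e^7.3858 ≈ 1613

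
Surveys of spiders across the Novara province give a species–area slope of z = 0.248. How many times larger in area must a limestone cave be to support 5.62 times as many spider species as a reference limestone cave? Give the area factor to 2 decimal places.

1054.70

(A₂/A₁)^0.248 = 5.62, so A₂/A₁ = 5.62^(1/0.248) = 5.62^4.032
ln(A₂/A₁) = ln 5.62 / 0.248 = 1.7263 / 0.248 = 6.9610
A₂/A₁ = e^6.9610 ≈ 1055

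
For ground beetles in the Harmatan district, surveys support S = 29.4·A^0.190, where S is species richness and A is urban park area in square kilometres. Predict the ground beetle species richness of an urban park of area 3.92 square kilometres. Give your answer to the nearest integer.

38

S = 29.4 × 3.92^0.19
ln S = ln 29.4 + 0.19 × ln 3.92 = 3.3810 + 0.19 × 1.3661 = 3.6406
S = e^3.6406 ≈ 38.11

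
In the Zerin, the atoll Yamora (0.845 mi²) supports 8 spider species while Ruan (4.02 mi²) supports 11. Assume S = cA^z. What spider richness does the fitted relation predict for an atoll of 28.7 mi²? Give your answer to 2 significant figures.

16

z = ln(11/8) / ln(4.02/0.845) = 0.3185 / 1.5597 = 0.2042
c = 8 / 0.845^0.2042 = 8 / 0.9662 = 8.28
S₃ = 8.28 × 28.7^0.2042 = 8.28 × 1.985 ≈ 16.43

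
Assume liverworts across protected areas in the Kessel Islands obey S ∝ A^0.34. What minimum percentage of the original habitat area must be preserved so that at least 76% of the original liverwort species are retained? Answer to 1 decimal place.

44.6%

Need (A_new/A_old)^0.34 = 0.76, so A_new/A_old = 0.76^(1/0.34) = 0.76^2.941
ln(A_new/A_old) = ln 0.76 / 0.34 = -0.2744 / 0.34 = -0.8072
A_new/A_old = e^-0.8072 ≈ 0.4461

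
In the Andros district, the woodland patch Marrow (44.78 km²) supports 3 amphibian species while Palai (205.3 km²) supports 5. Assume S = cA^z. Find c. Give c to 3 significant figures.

0.838

z = ln(S₂/S₁) / ln(A₂/A₁) = ln(5/3) / ln(205.3/44.78) = 0.5108 / 1.5227 = 0.3355
c = S₁ / A₁^z = 3 / 44.78^0.3355 = 3 / 3.58 = 0.838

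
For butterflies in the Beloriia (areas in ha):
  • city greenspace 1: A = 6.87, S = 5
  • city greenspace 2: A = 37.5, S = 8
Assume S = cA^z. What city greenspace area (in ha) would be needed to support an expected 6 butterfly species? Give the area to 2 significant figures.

z = ln(8/5) / ln(37.5/6.87) = 0.4700 / 1.6972 = 0.2769
c = 5 / 6.87^0.2769 = 5 / 1.705 = 2.932
A = (6/2.932)^(1/0.2769) ⇒ ln A = ln(2.046)/0.2769 = 2.5855
A = e^2.5855 ≈ 13.27 ha

13 ha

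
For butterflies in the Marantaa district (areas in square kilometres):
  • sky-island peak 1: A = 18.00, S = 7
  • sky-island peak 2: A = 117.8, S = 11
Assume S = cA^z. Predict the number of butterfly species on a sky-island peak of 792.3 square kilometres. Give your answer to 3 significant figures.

17.4

z = ln(11/7) / ln(117.8/18) = 0.4520 / 1.8786 = 0.2406
c = 7 / 18^0.2406 = 7 / 2.005 = 3.492
S₃ = 3.492 × 792.3^0.2406 = 3.492 × 4.983 ≈ 17.4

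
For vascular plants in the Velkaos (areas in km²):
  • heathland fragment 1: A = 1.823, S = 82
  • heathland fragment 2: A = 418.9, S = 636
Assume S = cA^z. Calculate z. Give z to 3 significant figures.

Taking logs: ln S = ln c + z ln A, so z = (ln S₂ − ln S₁)/(ln A₂ − ln A₁).
z = ln(636/82) / ln(418.9/1.823) = ln(7.756) / ln(229.8) = 2.0485 / 5.4371 = 0.3768

0.377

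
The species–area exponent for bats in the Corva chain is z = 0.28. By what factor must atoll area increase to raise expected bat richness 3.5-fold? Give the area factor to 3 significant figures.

(A₂/A₁)^0.28 = 3.5, so A₂/A₁ = 3.5^(1/0.28) = 3.5^3.571
ln(A₂/A₁) = ln 3.5 / 0.28 = 1.2528 / 0.28 = 4.4742
A₂/A₁ = e^4.4742 ≈ 87.72

87.7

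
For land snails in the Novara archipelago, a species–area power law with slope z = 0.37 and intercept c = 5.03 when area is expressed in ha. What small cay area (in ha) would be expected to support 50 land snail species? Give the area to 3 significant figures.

50 = 5.03 × A^0.37  ⇒  A^0.37 = 50/5.03 = 9.94
ln A = ln(9.94) / 0.37 = 2.2966 / 0.37 = 6.2070
A = e^6.2070 ≈ 496.2 ha

496 ha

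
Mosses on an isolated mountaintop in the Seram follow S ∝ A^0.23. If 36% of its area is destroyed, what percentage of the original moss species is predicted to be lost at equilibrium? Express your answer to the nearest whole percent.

S_new/S_old = (A_new/A_old)^z = 0.64^0.23
= exp(0.23 × ln 0.64) = exp(0.23 × -0.4463) = exp(-0.1026) ≈ 0.9024
Fraction lost = 1 − 0.9024 = 0.09755

10%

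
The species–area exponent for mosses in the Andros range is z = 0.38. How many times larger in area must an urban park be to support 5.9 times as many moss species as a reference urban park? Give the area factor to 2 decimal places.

106.80

(A₂/A₁)^0.38 = 5.9, so A₂/A₁ = 5.9^(1/0.38) = 5.9^2.632
ln(A₂/A₁) = ln 5.9 / 0.38 = 1.7750 / 0.38 = 4.6709
A₂/A₁ = e^4.6709 ≈ 106.8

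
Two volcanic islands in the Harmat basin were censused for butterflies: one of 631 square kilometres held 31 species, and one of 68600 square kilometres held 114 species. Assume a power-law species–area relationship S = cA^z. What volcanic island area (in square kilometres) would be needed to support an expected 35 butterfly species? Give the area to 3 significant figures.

977 square kilometres

z = ln(114/31) / ln(68600/631) = 1.3022 / 4.6887 = 0.2777
c = 31 / 631^0.2777 = 31 / 5.993 = 5.173
A = (35/5.173)^(1/0.2777) ⇒ ln A = ln(6.766)/0.2777 = 6.8843
A = e^6.8843 ≈ 976.8 square kilometres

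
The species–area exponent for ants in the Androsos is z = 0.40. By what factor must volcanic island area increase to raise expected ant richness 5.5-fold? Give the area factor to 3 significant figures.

(A₂/A₁)^0.4 = 5.5, so A₂/A₁ = 5.5^(1/0.4) = 5.5^2.5
ln(A₂/A₁) = ln 5.5 / 0.4 = 1.7047 / 0.4 = 4.2619
A₂/A₁ = e^4.2619 ≈ 70.94

70.9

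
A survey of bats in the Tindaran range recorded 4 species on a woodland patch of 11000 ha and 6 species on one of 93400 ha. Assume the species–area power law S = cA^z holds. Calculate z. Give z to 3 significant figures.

Taking logs: ln S = ln c + z ln A, so z = (ln S₂ − ln S₁)/(ln A₂ − ln A₁).
z = ln(6/4) / ln(93400/11000) = ln(1.5) / ln(8.491) = 0.4055 / 2.1390 = 0.1896

0.190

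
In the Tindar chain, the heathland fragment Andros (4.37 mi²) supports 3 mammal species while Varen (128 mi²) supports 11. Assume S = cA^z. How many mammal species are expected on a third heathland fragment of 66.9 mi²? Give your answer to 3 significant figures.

z = ln(11/3) / ln(128/4.37) = 1.2993 / 3.3773 = 0.3847
c = 3 / 4.37^0.3847 = 3 / 1.764 = 1.701
S₃ = 1.701 × 66.9^0.3847 = 1.701 × 5.038 ≈ 8.57

8.57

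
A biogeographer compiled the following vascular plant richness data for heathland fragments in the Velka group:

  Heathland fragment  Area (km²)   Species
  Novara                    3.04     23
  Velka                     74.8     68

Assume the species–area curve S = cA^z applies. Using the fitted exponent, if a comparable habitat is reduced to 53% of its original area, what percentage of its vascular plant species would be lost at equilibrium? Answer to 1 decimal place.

z = ln(68/23) / ln(74.8/3.04) = 1.0840 / 3.2030 = 0.3384
S_new/S_old = (A_new/A_old)^z = 0.53^0.3384 = exp(0.3384 × -0.6349) = 0.8066
Fraction lost = 1 − 0.8066 = 0.1934

19.3%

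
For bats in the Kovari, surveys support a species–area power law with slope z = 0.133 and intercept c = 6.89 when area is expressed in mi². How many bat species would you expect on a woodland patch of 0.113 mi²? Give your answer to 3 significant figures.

5.16

S = 6.89 × 0.113^0.133
ln S = ln 6.89 + 0.133 × ln 0.113 = 1.9301 + 0.133 × -2.1804 = 1.6401
S = e^1.6401 ≈ 5.156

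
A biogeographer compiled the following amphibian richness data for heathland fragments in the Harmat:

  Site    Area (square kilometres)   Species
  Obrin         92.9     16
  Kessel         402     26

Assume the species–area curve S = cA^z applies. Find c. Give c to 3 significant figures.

z = ln(S₂/S₁) / ln(A₂/A₁) = ln(26/16) / ln(402/92.9) = 0.4855 / 1.4649 = 0.3314
c = S₁ / A₁^z = 16 / 92.9^0.3314 = 16 / 4.49 = 3.564

3.56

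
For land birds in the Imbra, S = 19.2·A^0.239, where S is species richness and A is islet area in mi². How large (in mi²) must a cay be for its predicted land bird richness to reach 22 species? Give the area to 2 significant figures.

22 = 19.2 × A^0.239  ⇒  A^0.239 = 22/19.2 = 1.146
ln A = ln(1.146) / 0.239 = 0.1361 / 0.239 = 0.5696
A = e^0.5696 ≈ 1.768 mi²

1.8 mi²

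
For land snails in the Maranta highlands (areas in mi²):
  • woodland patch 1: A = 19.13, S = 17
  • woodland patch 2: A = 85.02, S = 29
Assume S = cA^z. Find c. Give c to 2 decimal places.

5.91

z = ln(S₂/S₁) / ln(A₂/A₁) = ln(29/17) / ln(85.02/19.13) = 0.5341 / 1.4916 = 0.3581
c = S₁ / A₁^z = 17 / 19.13^0.3581 = 17 / 2.877 = 5.909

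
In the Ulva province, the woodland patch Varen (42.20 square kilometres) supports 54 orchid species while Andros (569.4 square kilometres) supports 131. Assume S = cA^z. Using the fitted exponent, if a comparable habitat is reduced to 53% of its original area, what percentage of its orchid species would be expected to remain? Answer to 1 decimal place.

z = ln(131/54) / ln(569.4/42.2) = 0.8862 / 2.6022 = 0.3406
S_new/S_old = (A_new/A_old)^z = 0.53^0.3406 = exp(0.3406 × -0.6349) = 0.8056

80.6%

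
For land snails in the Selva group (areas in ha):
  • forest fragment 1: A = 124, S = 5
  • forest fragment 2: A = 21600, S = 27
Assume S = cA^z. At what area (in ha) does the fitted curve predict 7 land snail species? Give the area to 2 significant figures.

z = ln(27/5) / ln(21600/124) = 1.6864 / 5.1602 = 0.3268
c = 5 / 124^0.3268 = 5 / 4.832 = 1.035
A = (7/1.035)^(1/0.3268) ⇒ ln A = ln(6.765)/0.3268 = 5.8498
A = e^5.8498 ≈ 347.2 ha

350 ha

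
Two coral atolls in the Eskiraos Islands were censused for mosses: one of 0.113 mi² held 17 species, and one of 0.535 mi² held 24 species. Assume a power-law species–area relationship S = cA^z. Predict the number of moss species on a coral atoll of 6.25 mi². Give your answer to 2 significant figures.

z = ln(24/17) / ln(0.535/0.113) = 0.3448 / 1.5549 = 0.2218
c = 17 / 0.113^0.2218 = 17 / 0.6166 = 27.57
S₃ = 27.57 × 6.25^0.2218 = 27.57 × 1.501 ≈ 41.4

41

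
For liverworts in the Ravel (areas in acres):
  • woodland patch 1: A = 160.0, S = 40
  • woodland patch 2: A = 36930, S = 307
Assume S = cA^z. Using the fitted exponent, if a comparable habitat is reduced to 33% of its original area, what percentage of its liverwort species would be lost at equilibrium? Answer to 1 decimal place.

z = ln(307/40) / ln(36930/160) = 2.0380 / 5.4416 = 0.3745
S_new/S_old = (A_new/A_old)^z = 0.33^0.3745 = exp(0.3745 × -1.1087) = 0.6602
Fraction lost = 1 − 0.6602 = 0.3398

34.0%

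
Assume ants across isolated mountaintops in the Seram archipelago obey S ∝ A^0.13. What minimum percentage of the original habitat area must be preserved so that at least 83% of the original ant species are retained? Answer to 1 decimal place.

Need (A_new/A_old)^0.13 = 0.83, so A_new/A_old = 0.83^(1/0.13) = 0.83^7.692
ln(A_new/A_old) = ln 0.83 / 0.13 = -0.1863 / 0.13 = -1.4333
A_new/A_old = e^-1.4333 ≈ 0.2385

23.9%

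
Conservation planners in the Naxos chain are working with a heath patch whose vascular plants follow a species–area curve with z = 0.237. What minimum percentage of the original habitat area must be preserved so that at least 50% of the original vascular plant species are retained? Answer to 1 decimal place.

Need (A_new/A_old)^0.237 = 0.5, so A_new/A_old = 0.5^(1/0.237) = 0.5^4.219
ln(A_new/A_old) = ln 0.5 / 0.237 = -0.6931 / 0.237 = -2.9247
A_new/A_old = e^-2.9247 ≈ 0.05368

5.4%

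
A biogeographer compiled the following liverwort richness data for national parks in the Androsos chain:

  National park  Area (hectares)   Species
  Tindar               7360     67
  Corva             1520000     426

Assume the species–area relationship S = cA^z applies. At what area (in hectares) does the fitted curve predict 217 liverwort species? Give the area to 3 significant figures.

z = ln(426/67) / ln(1520000/7360) = 1.8497 / 5.3304 = 0.3470
c = 67 / 7360^0.3470 = 67 / 21.97 = 3.049
A = (217/3.049)^(1/0.3470) ⇒ ln A = ln(71.16)/0.3470 = 12.2904
A = e^12.2904 ≈ 217596 hectares

218000 hectares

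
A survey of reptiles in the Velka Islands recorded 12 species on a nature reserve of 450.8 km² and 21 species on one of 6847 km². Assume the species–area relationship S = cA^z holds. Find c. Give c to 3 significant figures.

z = ln(S₂/S₁) / ln(A₂/A₁) = ln(21/12) / ln(6847/450.8) = 0.5596 / 2.7205 = 0.2057
c = S₁ / A₁^z = 12 / 450.8^0.2057 = 12 / 3.515 = 3.414

3.41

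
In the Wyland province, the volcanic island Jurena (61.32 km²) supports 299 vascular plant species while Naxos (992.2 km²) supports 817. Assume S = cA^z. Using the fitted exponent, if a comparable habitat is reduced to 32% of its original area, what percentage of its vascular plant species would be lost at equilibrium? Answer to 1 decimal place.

z = ln(817/299) / ln(992.2/61.32) = 1.0052 / 2.7838 = 0.3611
S_new/S_old = (A_new/A_old)^z = 0.32^0.3611 = exp(0.3611 × -1.1394) = 0.6627
Fraction lost = 1 − 0.6627 = 0.3373

33.7%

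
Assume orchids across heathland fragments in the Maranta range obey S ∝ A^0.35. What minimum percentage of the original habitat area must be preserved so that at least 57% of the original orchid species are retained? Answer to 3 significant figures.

Need (A_new/A_old)^0.35 = 0.57, so A_new/A_old = 0.57^(1/0.35) = 0.57^2.857
ln(A_new/A_old) = ln 0.57 / 0.35 = -0.5621 / 0.35 = -1.6061
A_new/A_old = e^-1.6061 ≈ 0.2007

20.1%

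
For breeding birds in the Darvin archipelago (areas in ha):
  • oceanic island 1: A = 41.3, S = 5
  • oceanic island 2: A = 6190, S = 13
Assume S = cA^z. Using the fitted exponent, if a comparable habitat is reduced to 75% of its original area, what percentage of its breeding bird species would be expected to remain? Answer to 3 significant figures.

94.7%

z = ln(13/5) / ln(6190/41.3) = 0.9555 / 5.0098 = 0.1907
S_new/S_old = (A_new/A_old)^z = 0.75^0.1907 = exp(0.1907 × -0.2877) = 0.9466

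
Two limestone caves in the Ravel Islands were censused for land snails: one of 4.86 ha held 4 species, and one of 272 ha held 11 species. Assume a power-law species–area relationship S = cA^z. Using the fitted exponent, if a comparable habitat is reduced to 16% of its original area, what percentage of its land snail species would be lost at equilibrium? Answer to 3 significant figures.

36.9%

z = ln(11/4) / ln(272/4.86) = 1.0116 / 4.0248 = 0.2513
S_new/S_old = (A_new/A_old)^z = 0.16^0.2513 = exp(0.2513 × -1.8326) = 0.6309
Fraction lost = 1 − 0.6309 = 0.3691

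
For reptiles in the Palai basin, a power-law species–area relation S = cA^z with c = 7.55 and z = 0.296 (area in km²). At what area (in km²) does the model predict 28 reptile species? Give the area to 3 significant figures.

83.8 km²

28 = 7.55 × A^0.296  ⇒  A^0.296 = 28/7.55 = 3.709
ln A = ln(3.709) / 0.296 = 1.3107 / 0.296 = 4.4279
A = e^4.4279 ≈ 83.75 km²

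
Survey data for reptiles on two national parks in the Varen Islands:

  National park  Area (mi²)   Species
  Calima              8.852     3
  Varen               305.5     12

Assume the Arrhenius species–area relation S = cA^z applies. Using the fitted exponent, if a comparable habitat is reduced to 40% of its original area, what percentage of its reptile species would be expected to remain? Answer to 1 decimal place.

69.9%

z = ln(12/3) / ln(305.5/8.852) = 1.3863 / 3.5413 = 0.3915
S_new/S_old = (A_new/A_old)^z = 0.4^0.3915 = exp(0.3915 × -0.9163) = 0.6986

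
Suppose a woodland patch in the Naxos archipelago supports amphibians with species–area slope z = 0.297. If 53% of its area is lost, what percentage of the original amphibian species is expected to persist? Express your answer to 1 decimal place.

79.9%

S_new/S_old = (A_new/A_old)^z = 0.47^0.297
= exp(0.297 × ln 0.47) = exp(0.297 × -0.7550) = exp(-0.2242) ≈ 0.7991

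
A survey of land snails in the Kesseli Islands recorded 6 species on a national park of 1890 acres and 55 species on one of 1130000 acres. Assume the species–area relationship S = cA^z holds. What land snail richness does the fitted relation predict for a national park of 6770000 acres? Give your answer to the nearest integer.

z = ln(55/6) / ln(1130000/1890) = 2.2156 / 6.3934 = 0.3465
c = 6 / 1890^0.3465 = 6 / 13.66 = 0.4393
S₃ = 0.4393 × 6770000^0.3465 = 0.4393 × 232.9 ≈ 102.3

102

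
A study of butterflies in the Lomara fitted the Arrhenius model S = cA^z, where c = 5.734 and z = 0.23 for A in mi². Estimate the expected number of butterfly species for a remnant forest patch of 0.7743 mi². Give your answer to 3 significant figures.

S = 5.734 × 0.7743^0.23
ln S = ln 5.734 + 0.23 × ln 0.7743 = 1.7464 + 0.23 × -0.2558 = 1.6876
S = e^1.6876 ≈ 5.406

5.41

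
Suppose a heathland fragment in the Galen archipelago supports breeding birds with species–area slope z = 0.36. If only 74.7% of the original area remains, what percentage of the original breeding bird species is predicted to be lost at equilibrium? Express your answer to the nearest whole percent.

S_new/S_old = (A_new/A_old)^z = 0.747^0.36
= exp(0.36 × ln 0.747) = exp(0.36 × -0.2917) = exp(-0.1050) ≈ 0.9003
Fraction lost = 1 − 0.9003 = 0.09968

10%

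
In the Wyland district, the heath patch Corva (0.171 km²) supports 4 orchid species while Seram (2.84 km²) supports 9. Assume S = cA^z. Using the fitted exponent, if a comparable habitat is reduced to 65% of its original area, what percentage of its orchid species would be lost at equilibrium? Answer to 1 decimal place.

11.7%

z = ln(9/4) / ln(2.84/0.171) = 0.8109 / 2.8099 = 0.2886
S_new/S_old = (A_new/A_old)^z = 0.65^0.2886 = exp(0.2886 × -0.4308) = 0.8831
Fraction lost = 1 − 0.8831 = 0.1169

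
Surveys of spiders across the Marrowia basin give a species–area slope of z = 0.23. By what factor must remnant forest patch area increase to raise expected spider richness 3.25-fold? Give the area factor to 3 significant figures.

(A₂/A₁)^0.23 = 3.25, so A₂/A₁ = 3.25^(1/0.23) = 3.25^4.348
ln(A₂/A₁) = ln 3.25 / 0.23 = 1.1787 / 0.23 = 5.1246
A₂/A₁ = e^5.1246 ≈ 168.1

168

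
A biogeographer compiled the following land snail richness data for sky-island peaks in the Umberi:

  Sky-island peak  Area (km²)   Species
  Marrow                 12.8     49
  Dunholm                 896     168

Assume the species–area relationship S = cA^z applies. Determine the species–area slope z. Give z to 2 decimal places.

Taking logs: ln S = ln c + z ln A, so z = (ln S₂ − ln S₁)/(ln A₂ − ln A₁).
z = ln(168/49) / ln(896/12.8) = ln(3.429) / ln(70) = 1.2321 / 4.2485 = 0.2900

0.29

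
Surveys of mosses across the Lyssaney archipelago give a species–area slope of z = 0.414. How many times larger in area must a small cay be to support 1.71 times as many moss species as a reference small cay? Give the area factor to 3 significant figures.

(A₂/A₁)^0.414 = 1.71, so A₂/A₁ = 1.71^(1/0.414) = 1.71^2.415
ln(A₂/A₁) = ln 1.71 / 0.414 = 0.5365 / 0.414 = 1.2959
A₂/A₁ = e^1.2959 ≈ 3.654

3.65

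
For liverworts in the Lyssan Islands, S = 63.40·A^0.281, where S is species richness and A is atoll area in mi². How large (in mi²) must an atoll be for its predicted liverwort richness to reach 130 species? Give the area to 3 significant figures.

12.9 mi²

130 = 63.4 × A^0.281  ⇒  A^0.281 = 130/63.4 = 2.05
ln A = ln(2.05) / 0.281 = 0.7181 / 0.281 = 2.5554
A = e^2.5554 ≈ 12.88 mi²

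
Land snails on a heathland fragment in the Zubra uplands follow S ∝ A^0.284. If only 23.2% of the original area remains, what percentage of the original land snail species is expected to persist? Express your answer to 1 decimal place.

66.0%

S_new/S_old = (A_new/A_old)^z = 0.232^0.284
= exp(0.284 × ln 0.232) = exp(0.284 × -1.4610) = exp(-0.4149) ≈ 0.6604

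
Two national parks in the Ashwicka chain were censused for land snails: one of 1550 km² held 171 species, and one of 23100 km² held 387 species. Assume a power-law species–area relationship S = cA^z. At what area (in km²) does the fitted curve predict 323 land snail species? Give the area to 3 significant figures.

12700 km²

z = ln(387/171) / ln(23100/1550) = 0.8168 / 2.7016 = 0.3023
c = 171 / 1550^0.3023 = 171 / 9.216 = 18.56
A = (323/18.56)^(1/0.3023) ⇒ ln A = ln(17.41)/0.3023 = 9.4497
A = e^9.4497 ≈ 12704 km²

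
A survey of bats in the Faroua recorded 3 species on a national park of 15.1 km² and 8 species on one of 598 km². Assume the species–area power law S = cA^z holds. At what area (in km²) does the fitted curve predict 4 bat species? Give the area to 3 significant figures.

44.4 km²

z = ln(8/3) / ln(598/15.1) = 0.9808 / 3.6789 = 0.2666
c = 3 / 15.1^0.2666 = 3 / 2.062 = 1.455
A = (4/1.455)^(1/0.2666) ⇒ ln A = ln(2.75)/0.2666 = 3.7937
A = e^3.7937 ≈ 44.42 km²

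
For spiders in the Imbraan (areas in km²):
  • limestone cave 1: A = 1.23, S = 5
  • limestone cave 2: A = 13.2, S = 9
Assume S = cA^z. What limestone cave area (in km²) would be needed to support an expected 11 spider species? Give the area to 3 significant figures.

z = ln(9/5) / ln(13.2/1.23) = 0.5878 / 2.3732 = 0.2477
c = 5 / 1.23^0.2477 = 5 / 1.053 = 4.75
A = (11/4.75)^(1/0.2477) ⇒ ln A = ln(2.316)/0.2477 = 3.3904
A = e^3.3904 ≈ 29.68 km²

29.7 km²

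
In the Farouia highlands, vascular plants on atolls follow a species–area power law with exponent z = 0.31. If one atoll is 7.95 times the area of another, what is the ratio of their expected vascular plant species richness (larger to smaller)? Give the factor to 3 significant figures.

1.90

S₂/S₁ = (A₂/A₁)^z = 7.95^0.31
ln(S₂/S₁) = 0.31 × ln 7.95 = 0.31 × 2.0732 = 0.6427
S₂/S₁ = e^0.6427 ≈ 1.902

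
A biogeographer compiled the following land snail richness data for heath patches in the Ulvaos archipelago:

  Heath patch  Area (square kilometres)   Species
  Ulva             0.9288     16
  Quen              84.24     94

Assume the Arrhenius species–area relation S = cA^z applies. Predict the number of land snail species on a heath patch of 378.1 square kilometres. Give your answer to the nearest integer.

170

z = ln(94/16) / ln(84.24/0.9288) = 1.7707 / 4.5075 = 0.3928
c = 16 / 0.9288^0.3928 = 16 / 0.9714 = 16.47
S₃ = 16.47 × 378.1^0.3928 = 16.47 × 10.29 ≈ 169.5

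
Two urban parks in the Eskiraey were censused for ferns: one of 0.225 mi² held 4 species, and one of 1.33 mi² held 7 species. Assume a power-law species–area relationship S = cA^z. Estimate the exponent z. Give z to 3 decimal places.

Taking logs: ln S = ln c + z ln A, so z = (ln S₂ − ln S₁)/(ln A₂ − ln A₁).
z = ln(7/4) / ln(1.33/0.225) = ln(1.75) / ln(5.911) = 0.5596 / 1.7768 = 0.3150

0.315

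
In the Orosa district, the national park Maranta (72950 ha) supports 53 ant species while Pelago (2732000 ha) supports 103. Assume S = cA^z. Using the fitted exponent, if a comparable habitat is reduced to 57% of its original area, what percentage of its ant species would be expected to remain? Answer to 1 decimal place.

z = ln(103/53) / ln(2732000/72950) = 0.6644 / 3.6230 = 0.1834
S_new/S_old = (A_new/A_old)^z = 0.57^0.1834 = exp(0.1834 × -0.5621) = 0.902

90.2%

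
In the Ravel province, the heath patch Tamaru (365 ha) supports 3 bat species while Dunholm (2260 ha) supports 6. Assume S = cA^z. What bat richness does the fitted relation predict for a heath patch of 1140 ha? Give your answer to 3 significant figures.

z = ln(6/3) / ln(2260/365) = 0.6931 / 1.8232 = 0.3802
c = 3 / 365^0.3802 = 3 / 9.422 = 0.3184
S₃ = 0.3184 × 1140^0.3802 = 0.3184 × 14.53 ≈ 4.626

4.63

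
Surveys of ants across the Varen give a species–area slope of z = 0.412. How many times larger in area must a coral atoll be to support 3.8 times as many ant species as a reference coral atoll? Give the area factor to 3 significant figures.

25.5

(A₂/A₁)^0.412 = 3.8, so A₂/A₁ = 3.8^(1/0.412) = 3.8^2.427
ln(A₂/A₁) = ln 3.8 / 0.412 = 1.3350 / 0.412 = 3.2403
A₂/A₁ = e^3.2403 ≈ 25.54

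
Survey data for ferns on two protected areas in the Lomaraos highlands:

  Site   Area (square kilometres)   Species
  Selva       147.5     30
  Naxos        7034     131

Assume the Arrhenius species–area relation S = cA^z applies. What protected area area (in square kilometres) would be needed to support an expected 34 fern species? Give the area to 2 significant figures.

z = ln(131/30) / ln(7034/147.5) = 1.4740 / 3.8647 = 0.3814
c = 30 / 147.5^0.3814 = 30 / 6.717 = 4.466
A = (34/4.466)^(1/0.3814) ⇒ ln A = ln(7.613)/0.3814 = 5.3220
A = e^5.3220 ≈ 204.8 square kilometres

200 square kilometres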